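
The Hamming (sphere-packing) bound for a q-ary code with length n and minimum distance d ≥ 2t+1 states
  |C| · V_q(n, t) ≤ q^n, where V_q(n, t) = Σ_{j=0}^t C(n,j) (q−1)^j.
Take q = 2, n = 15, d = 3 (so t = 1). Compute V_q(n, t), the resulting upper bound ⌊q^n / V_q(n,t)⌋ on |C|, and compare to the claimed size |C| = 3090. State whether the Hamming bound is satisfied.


V_q(n, t) = 16, q^n = 32768, Hamming bound = 2048, |C| = 3090 > bound (violated).

Step 1: Compute V_q(n, t) = Σ_{j=0}^1 C(n, j) (q−1)^j.
  j = 0: C(15,0)·(1)^0 = 1·1 = 1.
  j = 1: C(15,1)·(1)^1 = 15·1 = 15.
  V_q(n, t) = 1 + 15 = 16.
Step 2: q^n = 2^15 = 32768.
Step 3: Hamming bound ⌊q^n / V_q(n,t)⌋ = ⌊32768/16⌋ = 2048.
Step 4: Compare |C| = 3090 to 2048: violated.
The claimed |C| lies above the Hamming bound, so no 2-ary code of length 15 with d ≥ 3 can have 3090 codewords.


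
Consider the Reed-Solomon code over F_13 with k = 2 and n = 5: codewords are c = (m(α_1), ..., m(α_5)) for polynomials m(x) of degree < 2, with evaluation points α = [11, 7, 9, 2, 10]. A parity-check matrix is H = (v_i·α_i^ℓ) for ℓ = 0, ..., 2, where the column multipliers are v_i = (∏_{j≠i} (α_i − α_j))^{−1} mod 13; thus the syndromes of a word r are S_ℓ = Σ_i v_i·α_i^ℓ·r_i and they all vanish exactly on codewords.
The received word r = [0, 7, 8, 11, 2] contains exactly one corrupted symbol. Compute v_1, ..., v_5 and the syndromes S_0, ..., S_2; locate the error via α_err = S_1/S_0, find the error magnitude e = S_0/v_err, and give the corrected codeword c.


S = (8, 10, 6), error at position 1, error magnitude e = 4, c = [9, 7, 8, 11, 2].

Step 1: column multipliers v_i = (∏_{j≠i}(α_i − α_j))^{−1} mod 13.
  i = 1 (α = 11): (11−7)(11−9)(11−2)(11−10) = 4·2·9·1 = 72 ≡ 7, so v_1 = 7^{−1} = 2 (mod 13).
  i = 2 (α = 7): (7−11)(7−9)(7−2)(7−10) = (−4)·(−2)·5·(−3) = −120 ≡ 10, so v_2 = 10^{−1} = 4 (mod 13).
  i = 3 (α = 9): (9−11)(9−7)(9−2)(9−10) = (−2)·2·7·(−1) = 28 ≡ 2, so v_3 = 2^{−1} = 7 (mod 13).
  i = 4 (α = 2): (2−11)(2−7)(2−9)(2−10) = (−9)·(−5)·(−7)·(−8) = 2520 ≡ 11, so v_4 = 11^{−1} = 6 (mod 13).
  i = 5 (α = 10): (10−11)(10−7)(10−9)(10−2) = (−1)·3·1·8 = −24 ≡ 2, so v_5 = 2^{−1} = 7 (mod 13).
  v = [2, 4, 7, 6, 7].
Step 2: syndromes of r = [0, 7, 8, 11, 2] (all sums mod 13).
  S_0 = Σ v_i r_i = 2·0 + 4·7 + 7·8 + 6·11 + 7·2 = 164 ≡ 8.
  S_1 = Σ v_i α_i r_i = 2·11·0 + 4·7·7 + 7·9·8 + 6·2·11 + 7·10·2 = 972 ≡ 10.
  α_i^2 mod 13 = [4, 10, 3, 4, 9].
  S_2 = Σ v_i α_i^2 r_i = 2·4·0 + 4·10·7 + 7·3·8 + 6·4·11 + 7·9·2 = 838 ≡ 6.
  S = (8, 10, 6) ≠ 0, so r is not a codeword (an error is present).
Step 3: locate the error. For a single error e at position i, S_ℓ = v_i·e·α_i^ℓ, so α_err = S_1/S_0.
  S_0^{−1} = 8^{−1} = 5 (mod 13), so α_err = 10·5 = 50 ≡ 11 = α_1. Error position i = 1.
  Consistency check: S_2/S_1 = 6·4 = 24 ≡ 11 = α_err ✓ (single-error assumption holds).
Step 4: error magnitude e = S_0/v_1 = S_0·∏_{j≠1}(α_1 − α_j) = 8·7 = 56 ≡ 4 (mod 13).
Step 5: correct position 1: c_1 = r_1 − e = 0 − 4 ≡ 9 (mod 13). Hence c = [9, 7, 8, 11, 2].
  Check: interpolating c through the α_i gives m(x) = 10 + 7·x (degree < 2) with m(α_i) = c_i for every i, so c is indeed a codeword.


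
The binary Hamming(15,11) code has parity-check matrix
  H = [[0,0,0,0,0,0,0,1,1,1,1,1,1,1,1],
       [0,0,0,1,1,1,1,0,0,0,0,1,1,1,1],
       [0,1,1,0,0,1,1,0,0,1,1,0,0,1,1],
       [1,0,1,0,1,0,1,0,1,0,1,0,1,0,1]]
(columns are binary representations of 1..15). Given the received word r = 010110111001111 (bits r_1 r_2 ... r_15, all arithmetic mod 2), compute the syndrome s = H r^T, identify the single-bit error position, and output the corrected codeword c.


s = (0, 1, 0, 1)^T, error position = 5, corrected codeword c = 010100111001111

Compute s = H r^T mod 2 one row at a time:
  s_1 = 1 + 1 + 0 + 0 + 1 + 1 + 1 + 1 = 6 ≡ 0 (mod 2).
  s_2 = 1 + 1 + 0 + 1 + 1 + 1 + 1 + 1 = 7 ≡ 1 (mod 2).
  s_3 = 1 + 0 + 0 + 1 + 0 + 0 + 1 + 1 = 4 ≡ 0 (mod 2).
  s_4 = 0 + 0 + 1 + 1 + 1 + 0 + 1 + 1 = 5 ≡ 1 (mod 2).
s = (0, 1, 0, 1)^T — this equals column 5 of H (binary 0101), so error is at position 5.
Correct: flip bit 5 of r = 010110111001111 to get c = 010100111001111.


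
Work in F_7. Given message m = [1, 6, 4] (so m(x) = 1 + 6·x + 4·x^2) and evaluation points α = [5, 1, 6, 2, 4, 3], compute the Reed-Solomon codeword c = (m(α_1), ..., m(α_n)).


c = [5, 4, 6, 1, 5, 6]

Message polynomial: m(x) = 1 + 6·x + 4·x^2 (mod 7).
For each evaluation point α_i, compute m(α_i) mod 7:
  α_1 = 5: Horner steps 4 → 5 → 5, so m(5) = 5.
  α_2 = 1: Horner steps 4 → 3 → 4, so m(1) = 4.
  α_3 = 6: Horner steps 4 → 2 → 6, so m(6) = 6.
  α_4 = 2: Horner steps 4 → 0 → 1, so m(2) = 1.
  α_5 = 4: Horner steps 4 → 1 → 5, so m(4) = 5.
  α_6 = 3: Horner steps 4 → 4 → 6, so m(3) = 6.
Codeword c = [5, 4, 6, 1, 5, 6] ∈ F_7^6.


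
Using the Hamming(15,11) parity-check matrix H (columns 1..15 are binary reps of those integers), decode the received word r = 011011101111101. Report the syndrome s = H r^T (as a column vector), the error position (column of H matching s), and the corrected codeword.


s = (0, 0, 1, 1)^T, error position = 3, corrected codeword c = 010011101111101

Compute s = H r^T mod 2 one row at a time:
  s_1 = 0 + 1 + 1 + 1 + 1 + 1 + 0 + 1 = 6 ≡ 0 (mod 2).
  s_2 = 0 + 1 + 1 + 1 + 1 + 1 + 0 + 1 = 6 ≡ 0 (mod 2).
  s_3 = 1 + 1 + 1 + 1 + 1 + 1 + 0 + 1 = 7 ≡ 1 (mod 2).
  s_4 = 0 + 1 + 1 + 1 + 1 + 1 + 1 + 1 = 7 ≡ 1 (mod 2).
s = (0, 0, 1, 1)^T — this equals column 3 of H (binary 0011), so error is at position 3.
Correct: flip bit 3 of r = 011011101111101 to get c = 010011101111101.


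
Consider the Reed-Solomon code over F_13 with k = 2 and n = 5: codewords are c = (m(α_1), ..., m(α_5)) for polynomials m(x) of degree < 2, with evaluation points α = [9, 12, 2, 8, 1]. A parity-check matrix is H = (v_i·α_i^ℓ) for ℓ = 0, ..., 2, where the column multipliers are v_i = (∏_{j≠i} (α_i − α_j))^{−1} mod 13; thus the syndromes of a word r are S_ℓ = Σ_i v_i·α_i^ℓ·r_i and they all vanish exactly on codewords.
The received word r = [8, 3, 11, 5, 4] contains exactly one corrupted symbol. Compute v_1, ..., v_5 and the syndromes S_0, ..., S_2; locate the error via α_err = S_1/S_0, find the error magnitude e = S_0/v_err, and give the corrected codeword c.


S = (9, 7, 4), error at position 4, error magnitude e = 4, c = [8, 3, 11, 1, 4].

Step 1: column multipliers v_i = (∏_{j≠i}(α_i − α_j))^{−1} mod 13.
  i = 1 (α = 9): (9−12)(9−2)(9−8)(9−1) = (−3)·7·1·8 = −168 ≡ 1, so v_1 = 1^{−1} = 1 (mod 13).
  i = 2 (α = 12): (12−9)(12−2)(12−8)(12−1) = 3·10·4·11 = 1320 ≡ 7, so v_2 = 7^{−1} = 2 (mod 13).
  i = 3 (α = 2): (2−9)(2−12)(2−8)(2−1) = (−7)·(−10)·(−6)·1 = −420 ≡ 9, so v_3 = 9^{−1} = 3 (mod 13).
  i = 4 (α = 8): (8−9)(8−12)(8−2)(8−1) = (−1)·(−4)·6·7 = 168 ≡ 12, so v_4 = 12^{−1} = 12 (mod 13).
  i = 5 (α = 1): (1−9)(1−12)(1−2)(1−8) = (−8)·(−11)·(−1)·(−7) = 616 ≡ 5, so v_5 = 5^{−1} = 8 (mod 13).
  v = [1, 2, 3, 12, 8].
Step 2: syndromes of r = [8, 3, 11, 5, 4] (all sums mod 13).
  S_0 = Σ v_i r_i = 1·8 + 2·3 + 3·11 + 12·5 + 8·4 = 139 ≡ 9.
  S_1 = Σ v_i α_i r_i = 1·9·8 + 2·12·3 + 3·2·11 + 12·8·5 + 8·1·4 = 722 ≡ 7.
  α_i^2 mod 13 = [3, 1, 4, 12, 1].
  S_2 = Σ v_i α_i^2 r_i = 1·3·8 + 2·1·3 + 3·4·11 + 12·12·5 + 8·1·4 = 914 ≡ 4.
  S = (9, 7, 4) ≠ 0, so r is not a codeword (an error is present).
Step 3: locate the error. For a single error e at position i, S_ℓ = v_i·e·α_i^ℓ, so α_err = S_1/S_0.
  S_0^{−1} = 9^{−1} = 3 (mod 13), so α_err = 7·3 = 21 ≡ 8 = α_4. Error position i = 4.
  Consistency check: S_2/S_1 = 4·2 = 8 ≡ 8 = α_err ✓ (single-error assumption holds).
Step 4: error magnitude e = S_0/v_4 = S_0·∏_{j≠4}(α_4 − α_j) = 9·12 = 108 ≡ 4 (mod 13).
Step 5: correct position 4: c_4 = r_4 − e = 5 − 4 ≡ 1 (mod 13). Hence c = [8, 3, 11, 1, 4].
  Check: interpolating c through the α_i gives m(x) = 10 + 7·x (degree < 2) with m(α_i) = c_i for every i, so c is indeed a codeword.


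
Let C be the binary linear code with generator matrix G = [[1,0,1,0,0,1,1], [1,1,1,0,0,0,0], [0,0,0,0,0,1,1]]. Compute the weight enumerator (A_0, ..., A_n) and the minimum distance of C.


Weight distribution: A_0 = 1, A_1 = 1, A_2 = 2, A_3 = 2, A_4 = 1, A_5 = 1. Minimum distance d = 1.

Enumerate all 2^3 = 8 messages m ∈ F_2^3.
For each, compute codeword c = mG in F_2^7, then tally its weight.
  m = 000 → c = 0000000, weight = 0.
  m = 100 → c = 1010011, weight = 4.
  m = 010 → c = 1110000, weight = 3.
  m = 110 → c = 0100011, weight = 3.
  m = 001 → c = 0000011, weight = 2.
  m = 101 → c = 1010000, weight = 2.
  m = 011 → c = 1110011, weight = 5.
  m = 111 → c = 0100000, weight = 1.
Tally weights:
  weight 0: 1 codewords.
  weight 1: 1 codewords.
  weight 2: 2 codewords.
  weight 3: 2 codewords.
  weight 4: 1 codewords.
  weight 5: 1 codewords.
Minimum distance d = smallest w > 0 with A_w > 0 = 1.
Sanity: Σ A_w = 8 = 2^3 = 8 ✓.


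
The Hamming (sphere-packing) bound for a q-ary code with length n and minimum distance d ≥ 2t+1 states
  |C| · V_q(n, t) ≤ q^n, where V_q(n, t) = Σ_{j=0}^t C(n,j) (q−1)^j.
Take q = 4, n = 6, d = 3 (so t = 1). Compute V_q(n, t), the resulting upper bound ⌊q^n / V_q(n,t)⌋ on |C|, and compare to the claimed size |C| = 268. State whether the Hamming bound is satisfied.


V_q(n, t) = 19, q^n = 4096, Hamming bound = 215, |C| = 268 > bound (violated).

Step 1: Compute V_q(n, t) = Σ_{j=0}^1 C(n, j) (q−1)^j.
  j = 0: C(6,0)·(3)^0 = 1·1 = 1.
  j = 1: C(6,1)·(3)^1 = 6·3 = 18.
  V_q(n, t) = 1 + 18 = 19.
Step 2: q^n = 4^6 = 4096.
Step 3: Hamming bound ⌊q^n / V_q(n,t)⌋ = ⌊4096/19⌋ = 215.
Step 4: Compare |C| = 268 to 215: violated.
The claimed |C| lies above the Hamming bound, so no 4-ary code of length 6 with d ≥ 3 can have 268 codewords.


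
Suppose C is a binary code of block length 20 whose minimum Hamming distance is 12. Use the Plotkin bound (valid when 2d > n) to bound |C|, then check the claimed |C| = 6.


Plotkin bound M ≤ 6; given |C| = 6 ≤ bound (satisfied).

Check applicability: 2d = 24, n = 20.
2d − n = 4 > 0, so Plotkin applies.
Compute d/(2d−n) = 12/4 ≈ 3.0000.
⌊d/(2d−n)⌋ = 3.
Plotkin bound: M ≤ 2·3 = 6.
Given |C| = 6, check: satisfied.
This |C| is at the Plotkin bound.


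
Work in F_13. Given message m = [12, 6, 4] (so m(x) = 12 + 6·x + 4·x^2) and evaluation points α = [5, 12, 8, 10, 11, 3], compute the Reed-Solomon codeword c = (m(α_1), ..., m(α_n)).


c = [12, 10, 4, 4, 3, 1]

Message polynomial: m(x) = 12 + 6·x + 4·x^2 (mod 13).
For each evaluation point α_i, compute m(α_i) mod 13:
  α_1 = 5: Horner steps 4 → 0 → 12, so m(5) = 12.
  α_2 = 12: Horner steps 4 → 2 → 10, so m(12) = 10.
  α_3 = 8: Horner steps 4 → 12 → 4, so m(8) = 4.
  α_4 = 10: Horner steps 4 → 7 → 4, so m(10) = 4.
  α_5 = 11: Horner steps 4 → 11 → 3, so m(11) = 3.
  α_6 = 3: Horner steps 4 → 5 → 1, so m(3) = 1.
Codeword c = [12, 10, 4, 4, 3, 1] ∈ F_13^6.


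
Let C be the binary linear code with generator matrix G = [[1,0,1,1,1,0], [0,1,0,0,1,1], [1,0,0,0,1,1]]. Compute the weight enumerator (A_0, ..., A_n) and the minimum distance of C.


Weight distribution: A_0 = 1, A_2 = 1, A_3 = 3, A_4 = 2, A_5 = 1. Minimum distance d = 2.

Enumerate all 2^3 = 8 messages m ∈ F_2^3.
For each, compute codeword c = mG in F_2^6, then tally its weight.
  m = 000 → c = 000000, weight = 0.
  m = 100 → c = 101110, weight = 4.
  m = 010 → c = 010011, weight = 3.
  m = 110 → c = 111101, weight = 5.
  m = 001 → c = 100011, weight = 3.
  m = 101 → c = 001101, weight = 3.
  m = 011 → c = 110000, weight = 2.
  m = 111 → c = 011110, weight = 4.
Tally weights:
  weight 0: 1 codewords.
  weight 2: 1 codewords.
  weight 3: 3 codewords.
  weight 4: 2 codewords.
  weight 5: 1 codewords.
Minimum distance d = smallest w > 0 with A_w > 0 = 2.
Sanity: Σ A_w = 8 = 2^3 = 8 ✓.


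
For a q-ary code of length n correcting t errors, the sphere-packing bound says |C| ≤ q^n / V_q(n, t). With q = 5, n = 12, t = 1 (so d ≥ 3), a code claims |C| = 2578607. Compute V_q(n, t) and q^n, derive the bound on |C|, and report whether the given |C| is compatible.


V_q(n, t) = 49, q^n = 244140625, Hamming bound = 4982461, |C| = 2578607 ≤ bound (satisfied).

Step 1: Compute V_q(n, t) = Σ_{j=0}^1 C(n, j) (q−1)^j.
  j = 0: C(12,0)·(4)^0 = 1·1 = 1.
  j = 1: C(12,1)·(4)^1 = 12·4 = 48.
  V_q(n, t) = 1 + 48 = 49.
Step 2: q^n = 5^12 = 244140625.
Step 3: Hamming bound ⌊q^n / V_q(n,t)⌋ = ⌊244140625/49⌋ = 4982461.
Step 4: Compare |C| = 2578607 to 4982461: satisfied.
The claimed |C| lies below the Hamming bound.


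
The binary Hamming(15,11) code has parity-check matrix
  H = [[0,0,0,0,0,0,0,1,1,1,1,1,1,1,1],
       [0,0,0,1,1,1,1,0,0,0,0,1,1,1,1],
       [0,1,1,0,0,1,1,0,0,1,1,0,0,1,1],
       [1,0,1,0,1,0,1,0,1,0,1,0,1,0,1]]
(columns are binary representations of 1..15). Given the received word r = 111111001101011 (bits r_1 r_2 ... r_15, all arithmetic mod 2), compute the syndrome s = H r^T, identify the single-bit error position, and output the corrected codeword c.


s = (1, 0, 0, 1)^T, error position = 9, corrected codeword c = 111111000101011

Compute s = H r^T mod 2 one row at a time:
  s_1 = 0 + 1 + 1 + 0 + 1 + 0 + 1 + 1 = 5 ≡ 1 (mod 2).
  s_2 = 1 + 1 + 1 + 0 + 1 + 0 + 1 + 1 = 6 ≡ 0 (mod 2).
  s_3 = 1 + 1 + 1 + 0 + 1 + 0 + 1 + 1 = 6 ≡ 0 (mod 2).
  s_4 = 1 + 1 + 1 + 0 + 1 + 0 + 0 + 1 = 5 ≡ 1 (mod 2).
s = (1, 0, 0, 1)^T — this equals column 9 of H (binary 1001), so error is at position 9.
Correct: flip bit 9 of r = 111111001101011 to get c = 111111000101011.


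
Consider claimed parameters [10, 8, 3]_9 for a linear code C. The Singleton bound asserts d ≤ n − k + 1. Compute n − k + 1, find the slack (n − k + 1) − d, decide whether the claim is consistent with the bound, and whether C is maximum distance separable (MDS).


Singleton RHS = n − k + 1 = 3, slack = 0, bound satisfied, MDS.

Singleton bound: d ≤ n − k + 1.
Here n = 10, k = 8, so n − k + 1 = 3.
Given d = 3, check d ≤ 3: YES.
Slack = (n − k + 1) − d = 0.
The code is MDS (slack = 0).
Description: the claimed parameters are [10, 8, 3]_9; such a code would be MDS (meets Singleton bound).


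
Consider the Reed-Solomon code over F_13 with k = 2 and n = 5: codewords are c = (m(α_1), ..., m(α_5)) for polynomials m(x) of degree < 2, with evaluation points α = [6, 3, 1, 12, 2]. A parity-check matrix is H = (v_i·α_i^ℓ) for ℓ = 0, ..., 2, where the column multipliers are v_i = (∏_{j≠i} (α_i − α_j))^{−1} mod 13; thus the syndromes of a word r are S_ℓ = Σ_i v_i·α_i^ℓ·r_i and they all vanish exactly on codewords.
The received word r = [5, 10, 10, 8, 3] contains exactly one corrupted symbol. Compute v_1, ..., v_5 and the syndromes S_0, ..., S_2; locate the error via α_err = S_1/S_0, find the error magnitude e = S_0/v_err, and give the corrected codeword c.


S = (11, 11, 11), error at position 3, error magnitude e = 1, c = [5, 10, 9, 8, 3].

Step 1: column multipliers v_i = (∏_{j≠i}(α_i − α_j))^{−1} mod 13.
  i = 1 (α = 6): (6−3)(6−1)(6−12)(6−2) = 3·5·(−6)·4 = −360 ≡ 4, so v_1 = 4^{−1} = 10 (mod 13).
  i = 2 (α = 3): (3−6)(3−1)(3−12)(3−2) = (−3)·2·(−9)·1 = 54 ≡ 2, so v_2 = 2^{−1} = 7 (mod 13).
  i = 3 (α = 1): (1−6)(1−3)(1−12)(1−2) = (−5)·(−2)·(−11)·(−1) = 110 ≡ 6, so v_3 = 6^{−1} = 11 (mod 13).
  i = 4 (α = 12): (12−6)(12−3)(12−1)(12−2) = 6·9·11·10 = 5940 ≡ 12, so v_4 = 12^{−1} = 12 (mod 13).
  i = 5 (α = 2): (2−6)(2−3)(2−1)(2−12) = (−4)·(−1)·1·(−10) = −40 ≡ 12, so v_5 = 12^{−1} = 12 (mod 13).
  v = [10, 7, 11, 12, 12].
Step 2: syndromes of r = [5, 10, 10, 8, 3] (all sums mod 13).
  S_0 = Σ v_i r_i = 10·5 + 7·10 + 11·10 + 12·8 + 12·3 = 362 ≡ 11.
  S_1 = Σ v_i α_i r_i = 10·6·5 + 7·3·10 + 11·1·10 + 12·12·8 + 12·2·3 = 1844 ≡ 11.
  α_i^2 mod 13 = [10, 9, 1, 1, 4].
  S_2 = Σ v_i α_i^2 r_i = 10·10·5 + 7·9·10 + 11·1·10 + 12·1·8 + 12·4·3 = 1480 ≡ 11.
  S = (11, 11, 11) ≠ 0, so r is not a codeword (an error is present).
Step 3: locate the error. For a single error e at position i, S_ℓ = v_i·e·α_i^ℓ, so α_err = S_1/S_0.
  S_0^{−1} = 11^{−1} = 6 (mod 13), so α_err = 11·6 = 66 ≡ 1 = α_3. Error position i = 3.
  Consistency check: S_2/S_1 = 11·6 = 66 ≡ 1 = α_err ✓ (single-error assumption holds).
Step 4: error magnitude e = S_0/v_3 = S_0·∏_{j≠3}(α_3 − α_j) = 11·6 = 66 ≡ 1 (mod 13).
Step 5: correct position 3: c_3 = r_3 − e = 10 − 1 ≡ 9 (mod 13). Hence c = [5, 10, 9, 8, 3].
  Check: interpolating c through the α_i gives m(x) = 2 + 7·x (degree < 2) with m(α_i) = c_i for every i, so c is indeed a codeword.


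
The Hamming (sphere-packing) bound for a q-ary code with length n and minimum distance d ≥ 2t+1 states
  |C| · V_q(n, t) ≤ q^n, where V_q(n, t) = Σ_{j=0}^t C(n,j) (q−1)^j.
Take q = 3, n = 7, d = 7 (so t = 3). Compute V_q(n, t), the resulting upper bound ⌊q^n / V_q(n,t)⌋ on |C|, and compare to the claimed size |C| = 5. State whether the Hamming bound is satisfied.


V_q(n, t) = 379, q^n = 2187, Hamming bound = 5, |C| = 5 ≤ bound (satisfied).

Step 1: Compute V_q(n, t) = Σ_{j=0}^3 C(n, j) (q−1)^j.
  j = 0: C(7,0)·(2)^0 = 1·1 = 1.
  j = 1: C(7,1)·(2)^1 = 7·2 = 14.
  j = 2: C(7,2)·(2)^2 = 21·4 = 84.
  j = 3: C(7,3)·(2)^3 = 35·8 = 280.
  V_q(n, t) = 1 + 14 + 84 + 280 = 379.
Step 2: q^n = 3^7 = 2187.
Step 3: Hamming bound ⌊q^n / V_q(n,t)⌋ = ⌊2187/379⌋ = 5.
Step 4: Compare |C| = 5 to 5: satisfied.
The claimed |C| lies at the Hamming bound (tight).


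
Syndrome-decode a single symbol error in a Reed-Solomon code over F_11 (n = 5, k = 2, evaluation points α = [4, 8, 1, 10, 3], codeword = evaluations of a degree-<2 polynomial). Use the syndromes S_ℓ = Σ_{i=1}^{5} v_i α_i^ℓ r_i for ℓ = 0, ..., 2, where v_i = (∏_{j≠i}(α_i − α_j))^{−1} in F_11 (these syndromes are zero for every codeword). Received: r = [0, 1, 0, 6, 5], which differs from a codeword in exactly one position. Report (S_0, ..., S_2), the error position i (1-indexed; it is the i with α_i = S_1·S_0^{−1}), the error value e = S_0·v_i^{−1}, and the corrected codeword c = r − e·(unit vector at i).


S = (7, 6, 2), error at position 1, error magnitude e = 9, c = [2, 1, 0, 6, 5].

Step 1: column multipliers v_i = (∏_{j≠i}(α_i − α_j))^{−1} mod 11.
  i = 1 (α = 4): (4−8)(4−1)(4−10)(4−3) = (−4)·3·(−6)·1 = 72 ≡ 6, so v_1 = 6^{−1} = 2 (mod 11).
  i = 2 (α = 8): (8−4)(8−1)(8−10)(8−3) = 4·7·(−2)·5 = −280 ≡ 6, so v_2 = 6^{−1} = 2 (mod 11).
  i = 3 (α = 1): (1−4)(1−8)(1−10)(1−3) = (−3)·(−7)·(−9)·(−2) = 378 ≡ 4, so v_3 = 4^{−1} = 3 (mod 11).
  i = 4 (α = 10): (10−4)(10−8)(10−1)(10−3) = 6·2·9·7 = 756 ≡ 8, so v_4 = 8^{−1} = 7 (mod 11).
  i = 5 (α = 3): (3−4)(3−8)(3−1)(3−10) = (−1)·(−5)·2·(−7) = −70 ≡ 7, so v_5 = 7^{−1} = 8 (mod 11).
  v = [2, 2, 3, 7, 8].
Step 2: syndromes of r = [0, 1, 0, 6, 5] (all sums mod 11).
  S_0 = Σ v_i r_i = 2·0 + 2·1 + 3·0 + 7·6 + 8·5 = 84 ≡ 7.
  S_1 = Σ v_i α_i r_i = 2·4·0 + 2·8·1 + 3·1·0 + 7·10·6 + 8·3·5 = 556 ≡ 6.
  α_i^2 mod 11 = [5, 9, 1, 1, 9].
  S_2 = Σ v_i α_i^2 r_i = 2·5·0 + 2·9·1 + 3·1·0 + 7·1·6 + 8·9·5 = 420 ≡ 2.
  S = (7, 6, 2) ≠ 0, so r is not a codeword (an error is present).
Step 3: locate the error. For a single error e at position i, S_ℓ = v_i·e·α_i^ℓ, so α_err = S_1/S_0.
  S_0^{−1} = 7^{−1} = 8 (mod 11), so α_err = 6·8 = 48 ≡ 4 = α_1. Error position i = 1.
  Consistency check: S_2/S_1 = 2·2 = 4 ≡ 4 = α_err ✓ (single-error assumption holds).
Step 4: error magnitude e = S_0/v_1 = S_0·∏_{j≠1}(α_1 − α_j) = 7·6 = 42 ≡ 9 (mod 11).
Step 5: correct position 1: c_1 = r_1 − e = 0 − 9 ≡ 2 (mod 11). Hence c = [2, 1, 0, 6, 5].
  Check: interpolating c through the α_i gives m(x) = 3 + 8·x (degree < 2) with m(α_i) = c_i for every i, so c is indeed a codeword.


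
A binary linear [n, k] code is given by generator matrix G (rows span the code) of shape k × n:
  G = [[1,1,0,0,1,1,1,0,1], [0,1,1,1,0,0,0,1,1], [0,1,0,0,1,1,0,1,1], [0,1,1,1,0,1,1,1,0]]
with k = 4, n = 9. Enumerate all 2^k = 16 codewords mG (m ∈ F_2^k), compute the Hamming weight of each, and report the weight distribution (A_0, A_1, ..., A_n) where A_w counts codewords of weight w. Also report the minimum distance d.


Weight distribution: A_0 = 1, A_3 = 3, A_4 = 3, A_5 = 4, A_6 = 4, A_7 = 1. Minimum distance d = 3.

Enumerate all 2^4 = 16 messages m ∈ F_2^4.
For each, compute codeword c = mG in F_2^9, then tally its weight.
  m = 0000 → c = 000000000, weight = 0.
  m = 1000 → c = 110011101, weight = 6.
  m = 0100 → c = 011100011, weight = 5.
  m = 1100 → c = 101111110, weight = 7.
  m = 0010 → c = 010011011, weight = 5.
  m = 1010 → c = 100000110, weight = 3.
  m = 0110 → c = 001111000, weight = 4.
  m = 1110 → c = 111100101, weight = 6.
  m = 0001 → c = 011101110, weight = 6.
  m = 1001 → c = 101110011, weight = 6.
  m = 0101 → c = 000001101, weight = 3.
  m = 1101 → c = 110010000, weight = 3.
  m = 0011 → c = 001110101, weight = 5.
  m = 1011 → c = 111101000, weight = 5.
  m = 0111 → c = 010010110, weight = 4.
  m = 1111 → c = 100001011, weight = 4.
Tally weights:
  weight 0: 1 codewords.
  weight 3: 3 codewords.
  weight 4: 3 codewords.
  weight 5: 4 codewords.
  weight 6: 4 codewords.
  weight 7: 1 codewords.
Minimum distance d = smallest w > 0 with A_w > 0 = 3.
Sanity: Σ A_w = 16 = 2^4 = 16 ✓.


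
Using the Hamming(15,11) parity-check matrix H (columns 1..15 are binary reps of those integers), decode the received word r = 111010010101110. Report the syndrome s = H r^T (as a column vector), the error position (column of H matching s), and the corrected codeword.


s = (1, 0, 0, 0)^T, error position = 8, corrected codeword c = 111010000101110

Compute s = H r^T mod 2 one row at a time:
  s_1 = 1 + 0 + 1 + 0 + 1 + 1 + 1 + 0 = 5 ≡ 1 (mod 2).
  s_2 = 0 + 1 + 0 + 0 + 1 + 1 + 1 + 0 = 4 ≡ 0 (mod 2).
  s_3 = 1 + 1 + 0 + 0 + 1 + 0 + 1 + 0 = 4 ≡ 0 (mod 2).
  s_4 = 1 + 1 + 1 + 0 + 0 + 0 + 1 + 0 = 4 ≡ 0 (mod 2).
s = (1, 0, 0, 0)^T — this equals column 8 of H (binary 1000), so error is at position 8.
Correct: flip bit 8 of r = 111010010101110 to get c = 111010000101110.


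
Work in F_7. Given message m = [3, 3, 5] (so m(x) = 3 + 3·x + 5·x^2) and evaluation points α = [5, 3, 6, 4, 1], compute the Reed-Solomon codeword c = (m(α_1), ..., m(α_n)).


c = [3, 1, 5, 4, 4]

Message polynomial: m(x) = 3 + 3·x + 5·x^2 (mod 7).
For each evaluation point α_i, compute m(α_i) mod 7:
  α_1 = 5: Horner steps 5 → 0 → 3, so m(5) = 3.
  α_2 = 3: Horner steps 5 → 4 → 1, so m(3) = 1.
  α_3 = 6: Horner steps 5 → 5 → 5, so m(6) = 5.
  α_4 = 4: Horner steps 5 → 2 → 4, so m(4) = 4.
  α_5 = 1: Horner steps 5 → 1 → 4, so m(1) = 4.
Codeword c = [3, 1, 5, 4, 4] ∈ F_7^5.


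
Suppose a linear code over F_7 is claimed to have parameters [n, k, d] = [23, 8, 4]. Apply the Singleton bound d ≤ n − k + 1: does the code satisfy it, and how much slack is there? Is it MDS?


Singleton RHS = n − k + 1 = 16, slack = 12, bound satisfied, not MDS.

Singleton bound: d ≤ n − k + 1.
Here n = 23, k = 8, so n − k + 1 = 16.
Given d = 4, check d ≤ 16: YES.
Slack = (n − k + 1) − d = 12.
The code is NOT MDS (slack = 12 > 0).
Description: the claimed parameters are [23, 8, 4]_7; such a code would be non-MDS.


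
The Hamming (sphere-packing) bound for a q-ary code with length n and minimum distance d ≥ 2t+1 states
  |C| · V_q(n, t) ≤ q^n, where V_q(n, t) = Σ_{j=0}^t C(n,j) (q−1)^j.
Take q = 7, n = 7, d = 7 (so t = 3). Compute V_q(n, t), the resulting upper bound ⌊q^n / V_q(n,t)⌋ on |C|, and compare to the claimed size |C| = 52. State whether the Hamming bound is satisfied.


V_q(n, t) = 8359, q^n = 823543, Hamming bound = 98, |C| = 52 ≤ bound (satisfied).

Step 1: Compute V_q(n, t) = Σ_{j=0}^3 C(n, j) (q−1)^j.
  j = 0: C(7,0)·(6)^0 = 1·1 = 1.
  j = 1: C(7,1)·(6)^1 = 7·6 = 42.
  j = 2: C(7,2)·(6)^2 = 21·36 = 756.
  j = 3: C(7,3)·(6)^3 = 35·216 = 7560.
  V_q(n, t) = 1 + 42 + 756 + 7560 = 8359.
Step 2: q^n = 7^7 = 823543.
Step 3: Hamming bound ⌊q^n / V_q(n,t)⌋ = ⌊823543/8359⌋ = 98.
Step 4: Compare |C| = 52 to 98: satisfied.
The claimed |C| lies below the Hamming bound.


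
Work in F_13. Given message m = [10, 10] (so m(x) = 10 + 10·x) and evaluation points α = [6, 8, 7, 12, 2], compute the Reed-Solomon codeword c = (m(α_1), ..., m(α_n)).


c = [5, 12, 2, 0, 4]

Message polynomial: m(x) = 10 + 10·x (mod 13).
For each evaluation point α_i, compute m(α_i) mod 13:
  α_1 = 6: Horner steps 10 → 5, so m(6) = 5.
  α_2 = 8: Horner steps 10 → 12, so m(8) = 12.
  α_3 = 7: Horner steps 10 → 2, so m(7) = 2.
  α_4 = 12: Horner steps 10 → 0, so m(12) = 0.
  α_5 = 2: Horner steps 10 → 4, so m(2) = 4.
Codeword c = [5, 12, 2, 0, 4] ∈ F_13^5.


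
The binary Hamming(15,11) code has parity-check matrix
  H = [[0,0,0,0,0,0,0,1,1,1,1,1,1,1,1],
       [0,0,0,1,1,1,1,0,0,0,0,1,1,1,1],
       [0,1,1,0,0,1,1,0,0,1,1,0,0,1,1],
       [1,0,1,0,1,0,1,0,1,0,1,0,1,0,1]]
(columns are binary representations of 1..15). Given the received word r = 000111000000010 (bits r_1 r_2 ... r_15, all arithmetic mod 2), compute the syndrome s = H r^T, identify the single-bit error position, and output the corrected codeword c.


s = (1, 0, 0, 1)^T, error position = 9, corrected codeword c = 000111001000010

Compute s = H r^T mod 2 one row at a time:
  s_1 = 0 + 0 + 0 + 0 + 0 + 0 + 1 + 0 = 1 ≡ 1 (mod 2).
  s_2 = 1 + 1 + 1 + 0 + 0 + 0 + 1 + 0 = 4 ≡ 0 (mod 2).
  s_3 = 0 + 0 + 1 + 0 + 0 + 0 + 1 + 0 = 2 ≡ 0 (mod 2).
  s_4 = 0 + 0 + 1 + 0 + 0 + 0 + 0 + 0 = 1 ≡ 1 (mod 2).
s = (1, 0, 0, 1)^T — this equals column 9 of H (binary 1001), so error is at position 9.
Correct: flip bit 9 of r = 000111000000010 to get c = 000111001000010.


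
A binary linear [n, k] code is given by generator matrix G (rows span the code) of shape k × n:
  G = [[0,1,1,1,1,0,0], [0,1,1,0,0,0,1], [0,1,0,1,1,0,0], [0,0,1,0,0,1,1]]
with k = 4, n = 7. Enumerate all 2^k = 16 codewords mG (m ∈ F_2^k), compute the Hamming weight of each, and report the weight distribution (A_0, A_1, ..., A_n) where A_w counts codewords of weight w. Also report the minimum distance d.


Weight distribution: A_0 = 1, A_1 = 1, A_2 = 3, A_3 = 6, A_4 = 3, A_5 = 1, A_6 = 1. Minimum distance d = 1.

Enumerate all 2^4 = 16 messages m ∈ F_2^4.
For each, compute codeword c = mG in F_2^7, then tally its weight.
  m = 0000 → c = 0000000, weight = 0.
  m = 1000 → c = 0111100, weight = 4.
  m = 0100 → c = 0110001, weight = 3.
  m = 1100 → c = 0001101, weight = 3.
  m = 0010 → c = 0101100, weight = 3.
  m = 1010 → c = 0010000, weight = 1.
  m = 0110 → c = 0011101, weight = 4.
  m = 1110 → c = 0100001, weight = 2.
  m = 0001 → c = 0010011, weight = 3.
  m = 1001 → c = 0101111, weight = 5.
  m = 0101 → c = 0100010, weight = 2.
  m = 1101 → c = 0011110, weight = 4.
  m = 0011 → c = 0111111, weight = 6.
  m = 1011 → c = 0000011, weight = 2.
  m = 0111 → c = 0001110, weight = 3.
  m = 1111 → c = 0110010, weight = 3.
Tally weights:
  weight 0: 1 codewords.
  weight 1: 1 codewords.
  weight 2: 3 codewords.
  weight 3: 6 codewords.
  weight 4: 3 codewords.
  weight 5: 1 codewords.
  weight 6: 1 codewords.
Minimum distance d = smallest w > 0 with A_w > 0 = 1.
Sanity: Σ A_w = 16 = 2^4 = 16 ✓.


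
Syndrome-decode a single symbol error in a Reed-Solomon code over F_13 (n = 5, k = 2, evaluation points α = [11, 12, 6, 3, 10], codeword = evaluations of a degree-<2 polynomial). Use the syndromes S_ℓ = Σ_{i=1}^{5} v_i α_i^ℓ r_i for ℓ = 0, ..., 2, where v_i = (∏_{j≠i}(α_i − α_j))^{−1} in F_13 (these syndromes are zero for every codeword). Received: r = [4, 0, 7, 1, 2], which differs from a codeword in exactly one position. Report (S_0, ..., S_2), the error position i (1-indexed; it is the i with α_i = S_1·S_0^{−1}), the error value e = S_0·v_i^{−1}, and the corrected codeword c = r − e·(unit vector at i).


S = (5, 8, 5), error at position 2, error magnitude e = 7, c = [4, 6, 7, 1, 2].

Step 1: column multipliers v_i = (∏_{j≠i}(α_i − α_j))^{−1} mod 13.
  i = 1 (α = 11): (11−12)(11−6)(11−3)(11−10) = (−1)·5·8·1 = −40 ≡ 12, so v_1 = 12^{−1} = 12 (mod 13).
  i = 2 (α = 12): (12−11)(12−6)(12−3)(12−10) = 1·6·9·2 = 108 ≡ 4, so v_2 = 4^{−1} = 10 (mod 13).
  i = 3 (α = 6): (6−11)(6−12)(6−3)(6−10) = (−5)·(−6)·3·(−4) = −360 ≡ 4, so v_3 = 4^{−1} = 10 (mod 13).
  i = 4 (α = 3): (3−11)(3−12)(3−6)(3−10) = (−8)·(−9)·(−3)·(−7) = 1512 ≡ 4, so v_4 = 4^{−1} = 10 (mod 13).
  i = 5 (α = 10): (10−11)(10−12)(10−6)(10−3) = (−1)·(−2)·4·7 = 56 ≡ 4, so v_5 = 4^{−1} = 10 (mod 13).
  v = [12, 10, 10, 10, 10].
Step 2: syndromes of r = [4, 0, 7, 1, 2] (all sums mod 13).
  S_0 = Σ v_i r_i = 12·4 + 10·0 + 10·7 + 10·1 + 10·2 = 148 ≡ 5.
  S_1 = Σ v_i α_i r_i = 12·11·4 + 10·12·0 + 10·6·7 + 10·3·1 + 10·10·2 = 1178 ≡ 8.
  α_i^2 mod 13 = [4, 1, 10, 9, 9].
  S_2 = Σ v_i α_i^2 r_i = 12·4·4 + 10·1·0 + 10·10·7 + 10·9·1 + 10·9·2 = 1162 ≡ 5.
  S = (5, 8, 5) ≠ 0, so r is not a codeword (an error is present).
Step 3: locate the error. For a single error e at position i, S_ℓ = v_i·e·α_i^ℓ, so α_err = S_1/S_0.
  S_0^{−1} = 5^{−1} = 8 (mod 13), so α_err = 8·8 = 64 ≡ 12 = α_2. Error position i = 2.
  Consistency check: S_2/S_1 = 5·5 = 25 ≡ 12 = α_err ✓ (single-error assumption holds).
Step 4: error magnitude e = S_0/v_2 = S_0·∏_{j≠2}(α_2 − α_j) = 5·4 = 20 ≡ 7 (mod 13).
Step 5: correct position 2: c_2 = r_2 − e = 0 − 7 ≡ 6 (mod 13). Hence c = [4, 6, 7, 1, 2].
  Check: interpolating c through the α_i gives m(x) = 8 + 2·x (degree < 2) with m(α_i) = c_i for every i, so c is indeed a codeword.


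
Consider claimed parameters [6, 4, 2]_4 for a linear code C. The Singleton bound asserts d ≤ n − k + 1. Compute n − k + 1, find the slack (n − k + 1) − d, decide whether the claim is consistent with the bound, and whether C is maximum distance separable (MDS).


Singleton RHS = n − k + 1 = 3, slack = 1, bound satisfied, not MDS.

Singleton bound: d ≤ n − k + 1.
Here n = 6, k = 4, so n − k + 1 = 3.
Given d = 2, check d ≤ 3: YES.
Slack = (n − k + 1) − d = 1.
The code is NOT MDS (slack = 1 > 0).
Description: the claimed parameters are [6, 4, 2]_4; such a code would be non-MDS.


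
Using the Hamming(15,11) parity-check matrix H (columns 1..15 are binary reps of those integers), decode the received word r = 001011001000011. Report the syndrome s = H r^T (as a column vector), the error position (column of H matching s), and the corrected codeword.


s = (1, 0, 0, 0)^T, error position = 8, corrected codeword c = 001011011000011

Compute s = H r^T mod 2 one row at a time:
  s_1 = 0 + 1 + 0 + 0 + 0 + 0 + 1 + 1 = 3 ≡ 1 (mod 2).
  s_2 = 0 + 1 + 1 + 0 + 0 + 0 + 1 + 1 = 4 ≡ 0 (mod 2).
  s_3 = 0 + 1 + 1 + 0 + 0 + 0 + 1 + 1 = 4 ≡ 0 (mod 2).
  s_4 = 0 + 1 + 1 + 0 + 1 + 0 + 0 + 1 = 4 ≡ 0 (mod 2).
s = (1, 0, 0, 0)^T — this equals column 8 of H (binary 1000), so error is at position 8.
Correct: flip bit 8 of r = 001011001000011 to get c = 001011011000011.


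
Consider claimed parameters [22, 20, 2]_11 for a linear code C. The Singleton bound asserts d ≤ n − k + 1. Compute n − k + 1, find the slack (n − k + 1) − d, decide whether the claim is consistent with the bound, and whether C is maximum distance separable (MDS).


Singleton RHS = n − k + 1 = 3, slack = 1, bound satisfied, not MDS.

Singleton bound: d ≤ n − k + 1.
Here n = 22, k = 20, so n − k + 1 = 3.
Given d = 2, check d ≤ 3: YES.
Slack = (n − k + 1) − d = 1.
The code is NOT MDS (slack = 1 > 0).
Description: the claimed parameters are [22, 20, 2]_11; such a code would be non-MDS.


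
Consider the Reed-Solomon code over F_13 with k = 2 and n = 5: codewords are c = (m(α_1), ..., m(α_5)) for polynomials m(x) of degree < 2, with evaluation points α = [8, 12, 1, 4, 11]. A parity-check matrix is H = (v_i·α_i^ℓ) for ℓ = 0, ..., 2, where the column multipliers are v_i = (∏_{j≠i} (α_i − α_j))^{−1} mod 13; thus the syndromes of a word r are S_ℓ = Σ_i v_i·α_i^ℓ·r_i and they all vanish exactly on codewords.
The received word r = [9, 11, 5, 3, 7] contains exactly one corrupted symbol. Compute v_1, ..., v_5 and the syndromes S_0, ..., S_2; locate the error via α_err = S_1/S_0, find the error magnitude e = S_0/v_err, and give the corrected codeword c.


S = (9, 4, 9), error at position 2, error magnitude e = 9, c = [9, 2, 5, 3, 7].

Step 1: column multipliers v_i = (∏_{j≠i}(α_i − α_j))^{−1} mod 13.
  i = 1 (α = 8): (8−12)(8−1)(8−4)(8−11) = (−4)·7·4·(−3) = 336 ≡ 11, so v_1 = 11^{−1} = 6 (mod 13).
  i = 2 (α = 12): (12−8)(12−1)(12−4)(12−11) = 4·11·8·1 = 352 ≡ 1, so v_2 = 1^{−1} = 1 (mod 13).
  i = 3 (α = 1): (1−8)(1−12)(1−4)(1−11) = (−7)·(−11)·(−3)·(−10) = 2310 ≡ 9, so v_3 = 9^{−1} = 3 (mod 13).
  i = 4 (α = 4): (4−8)(4−12)(4−1)(4−11) = (−4)·(−8)·3·(−7) = −672 ≡ 4, so v_4 = 4^{−1} = 10 (mod 13).
  i = 5 (α = 11): (11−8)(11−12)(11−1)(11−4) = 3·(−1)·10·7 = −210 ≡ 11, so v_5 = 11^{−1} = 6 (mod 13).
  v = [6, 1, 3, 10, 6].
Step 2: syndromes of r = [9, 11, 5, 3, 7] (all sums mod 13).
  S_0 = Σ v_i r_i = 6·9 + 1·11 + 3·5 + 10·3 + 6·7 = 152 ≡ 9.
  S_1 = Σ v_i α_i r_i = 6·8·9 + 1·12·11 + 3·1·5 + 10·4·3 + 6·11·7 = 1161 ≡ 4.
  α_i^2 mod 13 = [12, 1, 1, 3, 4].
  S_2 = Σ v_i α_i^2 r_i = 6·12·9 + 1·1·11 + 3·1·5 + 10·3·3 + 6·4·7 = 932 ≡ 9.
  S = (9, 4, 9) ≠ 0, so r is not a codeword (an error is present).
Step 3: locate the error. For a single error e at position i, S_ℓ = v_i·e·α_i^ℓ, so α_err = S_1/S_0.
  S_0^{−1} = 9^{−1} = 3 (mod 13), so α_err = 4·3 = 12 ≡ 12 = α_2. Error position i = 2.
  Consistency check: S_2/S_1 = 9·10 = 90 ≡ 12 = α_err ✓ (single-error assumption holds).
Step 4: error magnitude e = S_0/v_2 = S_0·∏_{j≠2}(α_2 − α_j) = 9·1 = 9 ≡ 9 (mod 13).
Step 5: correct position 2: c_2 = r_2 − e = 11 − 9 ≡ 2 (mod 13). Hence c = [9, 2, 5, 3, 7].
  Check: interpolating c through the α_i gives m(x) = 10 + 8·x (degree < 2) with m(α_i) = c_i for every i, so c is indeed a codeword.


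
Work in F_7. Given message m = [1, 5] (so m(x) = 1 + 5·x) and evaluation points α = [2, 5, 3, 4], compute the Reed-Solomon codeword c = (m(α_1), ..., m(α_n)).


c = [4, 5, 2, 0]

Message polynomial: m(x) = 1 + 5·x (mod 7).
For each evaluation point α_i, compute m(α_i) mod 7:
  α_1 = 2: Horner steps 5 → 4, so m(2) = 4.
  α_2 = 5: Horner steps 5 → 5, so m(5) = 5.
  α_3 = 3: Horner steps 5 → 2, so m(3) = 2.
  α_4 = 4: Horner steps 5 → 0, so m(4) = 0.
Codeword c = [4, 5, 2, 0] ∈ F_7^4.


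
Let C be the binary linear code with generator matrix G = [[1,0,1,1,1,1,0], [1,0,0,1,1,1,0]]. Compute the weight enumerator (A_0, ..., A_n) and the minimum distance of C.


Weight distribution: A_0 = 1, A_1 = 1, A_4 = 1, A_5 = 1. Minimum distance d = 1.

Enumerate all 2^2 = 4 messages m ∈ F_2^2.
For each, compute codeword c = mG in F_2^7, then tally its weight.
  m = 00 → c = 0000000, weight = 0.
  m = 10 → c = 1011110, weight = 5.
  m = 01 → c = 1001110, weight = 4.
  m = 11 → c = 0010000, weight = 1.
Tally weights:
  weight 0: 1 codewords.
  weight 1: 1 codewords.
  weight 4: 1 codewords.
  weight 5: 1 codewords.
Minimum distance d = smallest w > 0 with A_w > 0 = 1.
Sanity: Σ A_w = 4 = 2^2 = 4 ✓.


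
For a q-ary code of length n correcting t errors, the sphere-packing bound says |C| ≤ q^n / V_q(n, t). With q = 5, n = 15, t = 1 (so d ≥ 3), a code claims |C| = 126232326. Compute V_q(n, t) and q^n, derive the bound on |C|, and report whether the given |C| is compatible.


V_q(n, t) = 61, q^n = 30517578125, Hamming bound = 500288165, |C| = 126232326 ≤ bound (satisfied).

Step 1: Compute V_q(n, t) = Σ_{j=0}^1 C(n, j) (q−1)^j.
  j = 0: C(15,0)·(4)^0 = 1·1 = 1.
  j = 1: C(15,1)·(4)^1 = 15·4 = 60.
  V_q(n, t) = 1 + 60 = 61.
Step 2: q^n = 5^15 = 30517578125.
Step 3: Hamming bound ⌊q^n / V_q(n,t)⌋ = ⌊30517578125/61⌋ = 500288165.
Step 4: Compare |C| = 126232326 to 500288165: satisfied.
The claimed |C| lies below the Hamming bound.


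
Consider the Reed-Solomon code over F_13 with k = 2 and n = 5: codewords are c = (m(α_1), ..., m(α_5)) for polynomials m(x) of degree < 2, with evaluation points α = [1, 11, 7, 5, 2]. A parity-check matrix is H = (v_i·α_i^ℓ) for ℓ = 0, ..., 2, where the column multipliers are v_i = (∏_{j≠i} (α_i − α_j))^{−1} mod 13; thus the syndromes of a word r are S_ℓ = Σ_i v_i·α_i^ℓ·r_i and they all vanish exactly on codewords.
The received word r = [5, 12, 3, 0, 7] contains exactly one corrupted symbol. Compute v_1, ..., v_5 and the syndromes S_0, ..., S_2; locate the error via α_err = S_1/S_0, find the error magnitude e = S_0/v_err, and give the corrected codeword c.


S = (11, 12, 6), error at position 3, error magnitude e = 12, c = [5, 12, 4, 0, 7].

Step 1: column multipliers v_i = (∏_{j≠i}(α_i − α_j))^{−1} mod 13.
  i = 1 (α = 1): (1−11)(1−7)(1−5)(1−2) = (−10)·(−6)·(−4)·(−1) = 240 ≡ 6, so v_1 = 6^{−1} = 11 (mod 13).
  i = 2 (α = 11): (11−1)(11−7)(11−5)(11−2) = 10·4·6·9 = 2160 ≡ 2, so v_2 = 2^{−1} = 7 (mod 13).
  i = 3 (α = 7): (7−1)(7−11)(7−5)(7−2) = 6·(−4)·2·5 = −240 ≡ 7, so v_3 = 7^{−1} = 2 (mod 13).
  i = 4 (α = 5): (5−1)(5−11)(5−7)(5−2) = 4·(−6)·(−2)·3 = 144 ≡ 1, so v_4 = 1^{−1} = 1 (mod 13).
  i = 5 (α = 2): (2−1)(2−11)(2−7)(2−5) = 1·(−9)·(−5)·(−3) = −135 ≡ 8, so v_5 = 8^{−1} = 5 (mod 13).
  v = [11, 7, 2, 1, 5].
Step 2: syndromes of r = [5, 12, 3, 0, 7] (all sums mod 13).
  S_0 = Σ v_i r_i = 11·5 + 7·12 + 2·3 + 1·0 + 5·7 = 180 ≡ 11.
  S_1 = Σ v_i α_i r_i = 11·1·5 + 7·11·12 + 2·7·3 + 1·5·0 + 5·2·7 = 1091 ≡ 12.
  α_i^2 mod 13 = [1, 4, 10, 12, 4].
  S_2 = Σ v_i α_i^2 r_i = 11·1·5 + 7·4·12 + 2·10·3 + 1·12·0 + 5·4·7 = 591 ≡ 6.
  S = (11, 12, 6) ≠ 0, so r is not a codeword (an error is present).
Step 3: locate the error. For a single error e at position i, S_ℓ = v_i·e·α_i^ℓ, so α_err = S_1/S_0.
  S_0^{−1} = 11^{−1} = 6 (mod 13), so α_err = 12·6 = 72 ≡ 7 = α_3. Error position i = 3.
  Consistency check: S_2/S_1 = 6·12 = 72 ≡ 7 = α_err ✓ (single-error assumption holds).
Step 4: error magnitude e = S_0/v_3 = S_0·∏_{j≠3}(α_3 − α_j) = 11·7 = 77 ≡ 12 (mod 13).
Step 5: correct position 3: c_3 = r_3 − e = 3 − 12 ≡ 4 (mod 13). Hence c = [5, 12, 4, 0, 7].
  Check: interpolating c through the α_i gives m(x) = 3 + 2·x (degree < 2) with m(α_i) = c_i for every i, so c is indeed a codeword.


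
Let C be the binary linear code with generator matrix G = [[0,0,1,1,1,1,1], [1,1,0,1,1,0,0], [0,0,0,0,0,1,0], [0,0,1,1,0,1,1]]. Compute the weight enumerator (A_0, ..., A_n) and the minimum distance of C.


Weight distribution: A_0 = 1, A_1 = 2, A_2 = 1, A_3 = 2, A_4 = 5, A_5 = 4, A_6 = 1. Minimum distance d = 1.

Enumerate all 2^4 = 16 messages m ∈ F_2^4.
For each, compute codeword c = mG in F_2^7, then tally its weight.
  m = 0000 → c = 0000000, weight = 0.
  m = 1000 → c = 0011111, weight = 5.
  m = 0100 → c = 1101100, weight = 4.
  m = 1100 → c = 1110011, weight = 5.
  m = 0010 → c = 0000010, weight = 1.
  m = 1010 → c = 0011101, weight = 4.
  m = 0110 → c = 1101110, weight = 5.
  m = 1110 → c = 1110001, weight = 4.
  m = 0001 → c = 0011011, weight = 4.
  m = 1001 → c = 0000100, weight = 1.
  m = 0101 → c = 1110111, weight = 6.
  m = 1101 → c = 1101000, weight = 3.
  m = 0011 → c = 0011001, weight = 3.
  m = 1011 → c = 0000110, weight = 2.
  m = 0111 → c = 1110101, weight = 5.
  m = 1111 → c = 1101010, weight = 4.
Tally weights:
  weight 0: 1 codewords.
  weight 1: 2 codewords.
  weight 2: 1 codewords.
  weight 3: 2 codewords.
  weight 4: 5 codewords.
  weight 5: 4 codewords.
  weight 6: 1 codewords.
Minimum distance d = smallest w > 0 with A_w > 0 = 1.
Sanity: Σ A_w = 16 = 2^4 = 16 ✓.
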